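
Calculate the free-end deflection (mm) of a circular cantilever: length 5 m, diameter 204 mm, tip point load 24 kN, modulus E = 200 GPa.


I = pi * d^4 / 64 = pi * 204^4 / 64 = 85014023.05 mm^4
L = 5000.0 mm, P = 24000.0 N, E = 200000.0 MPa
delta = P * L^3 / (3 * E * I)
= 24000.0 * 5000.0^3 / (3 * 200000.0 * 85014023.05)
= 58.8138 mm

58.8138 mm


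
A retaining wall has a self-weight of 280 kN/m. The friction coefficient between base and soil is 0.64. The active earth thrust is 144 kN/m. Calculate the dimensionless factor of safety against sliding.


Resisting force = mu * W = 0.64 * 280 = 179.2 kN/m
FOS = Resisting / Driving = 179.2 / 144
= 1.2444 (dimensionless)

1.2444 (dimensionless)


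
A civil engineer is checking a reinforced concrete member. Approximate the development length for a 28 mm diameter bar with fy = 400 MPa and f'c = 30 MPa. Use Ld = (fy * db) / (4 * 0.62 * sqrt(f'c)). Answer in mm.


Ld = (fy * db) / (4 * 0.62 * sqrt(f'c))
= (400 * 28) / (4 * 0.62 * sqrt(30))
= 11200 / 13.5835
= 824.53 mm

824.53 mm


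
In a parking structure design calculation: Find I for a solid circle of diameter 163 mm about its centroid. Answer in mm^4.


r = d / 2 = 163 / 2 = 81.5 mm
I = pi * r^4 / 4 = pi * 81.5^4 / 4
= 34651362.54 mm^4

34651362.54 mm^4


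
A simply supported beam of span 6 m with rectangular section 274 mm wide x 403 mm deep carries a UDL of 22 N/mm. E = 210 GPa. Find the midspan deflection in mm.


I = 274 * 403^3 / 12 = 1494460549.83 mm^4
L = 6000.0 mm, w = 22 N/mm, E = 210000.0 MPa
delta = 5 * w * L^4 / (384 * E * I)
= 5 * 22 * 6000.0^4 / (384 * 210000.0 * 1494460549.83)
= 1.1829 mm

1.1829 mm


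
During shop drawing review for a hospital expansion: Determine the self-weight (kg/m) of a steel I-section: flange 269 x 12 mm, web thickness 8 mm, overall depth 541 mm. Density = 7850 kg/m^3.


A_flanges = 2 * 269 * 12 = 6456 mm^2
A_web = (541 - 2 * 12) * 8 = 4136 mm^2
A_total = 6456 + 4136 = 10592 mm^2 = 0.010592 m^2
Weight = rho * A = 7850 * 0.010592 = 83.1472 kg/m

83.1472 kg/m


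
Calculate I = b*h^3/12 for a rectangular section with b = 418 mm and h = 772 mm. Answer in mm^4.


I = b * h^3 / 12
= 418 * 772^3 / 12
= 418 * 460099648 / 12
= 16026804405.33 mm^4

16026804405.33 mm^4


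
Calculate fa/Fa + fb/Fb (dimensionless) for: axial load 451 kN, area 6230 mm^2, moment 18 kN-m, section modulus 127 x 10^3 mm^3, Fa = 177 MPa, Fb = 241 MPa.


f_a = P / A = 451000.0 / 6230 = 72.3917 MPa
f_b = M / S = 18000000.0 / 127000.0 = 141.7323 MPa
Ratio = f_a / Fa + f_b / Fb
= 72.3917 / 177 + 141.7323 / 241
= 0.9971 (dimensionless)

0.9971 (dimensionless)


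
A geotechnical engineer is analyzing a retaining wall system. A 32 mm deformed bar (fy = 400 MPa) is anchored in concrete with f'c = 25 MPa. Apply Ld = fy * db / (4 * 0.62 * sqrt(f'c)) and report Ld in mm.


Ld = (fy * db) / (4 * 0.62 * sqrt(f'c))
= (400 * 32) / (4 * 0.62 * sqrt(25))
= 12800 / 12.4
= 1032.26 mm

1032.26 mm


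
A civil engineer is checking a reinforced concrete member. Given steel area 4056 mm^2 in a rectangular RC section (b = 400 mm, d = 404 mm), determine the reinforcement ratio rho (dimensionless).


rho = As / (b * d)
= 4056 / (400 * 404)
= 4056 / 161600
= 0.025099 (dimensionless)

0.025099 (dimensionless)


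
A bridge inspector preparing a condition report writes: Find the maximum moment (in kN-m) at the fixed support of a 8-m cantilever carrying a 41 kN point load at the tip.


For a cantilever with a point load at the free end:
M_max = P * L = 41 * 8 = 328 kN-m

328 kN-m


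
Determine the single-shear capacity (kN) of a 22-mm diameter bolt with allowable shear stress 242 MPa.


A = pi * d^2 / 4 = pi * 22^2 / 4 = 380.1327 mm^2
V = f_v * A / 1000 = 242 * 380.1327 / 1000
= 91.9921 kN

91.9921 kN


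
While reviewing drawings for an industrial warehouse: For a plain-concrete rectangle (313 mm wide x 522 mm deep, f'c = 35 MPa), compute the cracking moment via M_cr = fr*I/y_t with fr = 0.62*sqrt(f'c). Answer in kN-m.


fr = 0.62 * sqrt(35) = 0.62 * 5.9161 = 3.668 MPa
I = 313 * 522^3 / 12 = 3710005902.0 mm^4
y_t = 261.0 mm
M_cr = fr * I / y_t = 3.668 * 3710005902.0 / 261.0 N-mm
= 52.1387 kN-m

52.1387 kN-m


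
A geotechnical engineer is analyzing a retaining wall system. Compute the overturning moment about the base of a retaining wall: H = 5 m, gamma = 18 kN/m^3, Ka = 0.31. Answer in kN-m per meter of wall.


Pa = 0.5 * Ka * gamma * H^2
= 0.5 * 0.31 * 18 * 5^2
= 69.75 kN/m
Arm = H / 3 = 5 / 3 = 1.6667 m
Mo = Pa * arm = Pa * H / 3 = 69.75 * 5 / 3 = 116.25 kN-m/m

116.25 kN-m/m


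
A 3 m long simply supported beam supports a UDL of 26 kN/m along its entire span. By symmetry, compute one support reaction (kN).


Total load = w * L = 26 * 3 = 78 kN
By symmetry, each reaction R = total / 2 = 78 / 2 = 39.0 kN

39.0 kN


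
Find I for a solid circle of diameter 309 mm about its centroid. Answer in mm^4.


r = d / 2 = 309 / 2 = 154.5 mm
I = pi * r^4 / 4 = pi * 154.5^4 / 4
= 447511104.58 mm^4

447511104.58 mm^4


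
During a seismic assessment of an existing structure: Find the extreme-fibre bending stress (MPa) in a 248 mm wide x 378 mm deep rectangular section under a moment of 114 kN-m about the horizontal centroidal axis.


I = b * h^3 / 12 = 248 * 378^3 / 12 = 1116209808.0 mm^4
y = h / 2 = 378 / 2 = 189.0 mm
M = 114 kN-m = 114000000.0 N-mm
sigma = M * y / I = 114000000.0 * 189.0 / 1116209808.0
= 19.3 MPa

19.3 MPa


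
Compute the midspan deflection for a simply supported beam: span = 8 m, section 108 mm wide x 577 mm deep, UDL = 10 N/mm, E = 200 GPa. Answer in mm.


I = 108 * 577^3 / 12 = 1728900297.0 mm^4
L = 8000.0 mm, w = 10 N/mm, E = 200000.0 MPa
delta = 5 * w * L^4 / (384 * E * I)
= 5 * 10 * 8000.0^4 / (384 * 200000.0 * 1728900297.0)
= 1.5424 mm

1.5424 mm


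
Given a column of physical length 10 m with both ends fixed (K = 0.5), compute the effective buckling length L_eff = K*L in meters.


L_eff = K * L
= 0.5 * 10
= 5.0 m

5.0 m


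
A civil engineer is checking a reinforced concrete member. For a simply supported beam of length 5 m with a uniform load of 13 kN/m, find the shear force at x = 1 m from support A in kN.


R_A = w * L / 2 = 13 * 5 / 2 = 32.5 kN
V(x) = R_A - w * x = 32.5 - 13 * 1
= 19.5 kN

19.5 kN


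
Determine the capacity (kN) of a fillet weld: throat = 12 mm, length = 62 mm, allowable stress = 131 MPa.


Strength = throat * length * allowable stress
= 12 * 62 * 131 N
= 97464 N
= 97.46 kN

97.46 kN


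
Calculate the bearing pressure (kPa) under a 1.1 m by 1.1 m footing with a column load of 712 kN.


A = 1.1 * 1.1 = 1.21 m^2
q = P / A = 712 / 1.21
= 588.4298 kPa

588.4298 kPa


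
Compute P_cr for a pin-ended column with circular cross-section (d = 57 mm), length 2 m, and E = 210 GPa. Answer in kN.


I = pi * d^4 / 64 = 518166.49 mm^4
L = 2000.0 mm
P_cr = pi^2 * E * I / L^2
= 9.8696 * 210000.0 * 518166.49 / 2000.0^2
= 268490.16 N = 268.4902 kN

268.4902 kN


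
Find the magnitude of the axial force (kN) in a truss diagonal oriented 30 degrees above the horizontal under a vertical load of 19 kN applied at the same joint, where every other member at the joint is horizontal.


At the joint, only the diagonal has a vertical component, so vertical equilibrium gives:
F * sin(30) = 19
F = 19 / sin(30)
= 19 / 0.5
= 38.0 kN

38.0 kN


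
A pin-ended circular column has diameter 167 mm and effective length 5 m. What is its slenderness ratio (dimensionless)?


Radius of gyration r = d / 4 = 167 / 4 = 41.75 mm
L_eff = 5000.0 mm
Slenderness ratio = L / r = 5000.0 / 41.75 = 119.76 (dimensionless)

119.76 (dimensionless)


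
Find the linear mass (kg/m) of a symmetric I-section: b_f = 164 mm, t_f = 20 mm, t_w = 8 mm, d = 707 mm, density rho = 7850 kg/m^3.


A_flanges = 2 * 164 * 20 = 6560 mm^2
A_web = (707 - 2 * 20) * 8 = 5336 mm^2
A_total = 6560 + 5336 = 11896 mm^2 = 0.011896 m^2
Weight = rho * A = 7850 * 0.011896 = 93.3836 kg/m

93.3836 kg/m


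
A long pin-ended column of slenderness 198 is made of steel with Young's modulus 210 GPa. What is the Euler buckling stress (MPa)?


sigma_cr = pi^2 * E / lambda^2
= 9.8696 * 210000.0 / 198^2
= 9.8696 * 210000.0 / 39204
= 52.8675 MPa

52.8675 MPa


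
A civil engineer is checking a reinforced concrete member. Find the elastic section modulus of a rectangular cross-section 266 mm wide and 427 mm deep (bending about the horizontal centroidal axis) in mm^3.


S = b * h^2 / 6
= 266 * 427^2 / 6
= 266 * 182329 / 6
= 8083252.33 mm^3

8083252.33 mm^3


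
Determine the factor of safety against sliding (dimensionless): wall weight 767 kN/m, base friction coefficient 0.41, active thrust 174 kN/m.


Resisting force = mu * W = 0.41 * 767 = 314.47 kN/m
FOS = Resisting / Driving = 314.47 / 174
= 1.8073 (dimensionless)

1.8073 (dimensionless)


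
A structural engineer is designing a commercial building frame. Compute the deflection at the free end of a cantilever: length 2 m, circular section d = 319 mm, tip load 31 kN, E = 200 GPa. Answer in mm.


I = pi * d^4 / 64 = pi * 319^4 / 64 = 508314655.12 mm^4
L = 2000.0 mm, P = 31000.0 N, E = 200000.0 MPa
delta = P * L^3 / (3 * E * I)
= 31000.0 * 2000.0^3 / (3 * 200000.0 * 508314655.12)
= 0.8131 mm

0.8131 mm


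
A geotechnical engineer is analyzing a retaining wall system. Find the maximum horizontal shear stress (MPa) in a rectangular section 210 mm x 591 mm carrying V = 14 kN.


A = b * h = 210 * 591 = 124110 mm^2
V = 14 kN = 14000.0 N
tau_max = 1.5 * V / A = 1.5 * 14000.0 / 124110
= 0.1692 MPa

0.1692 MPa


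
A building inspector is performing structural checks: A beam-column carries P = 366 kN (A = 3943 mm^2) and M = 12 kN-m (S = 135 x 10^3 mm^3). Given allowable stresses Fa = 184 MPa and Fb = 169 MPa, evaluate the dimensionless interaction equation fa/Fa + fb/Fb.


f_a = P / A = 366000.0 / 3943 = 92.8227 MPa
f_b = M / S = 12000000.0 / 135000.0 = 88.8889 MPa
Ratio = f_a / Fa + f_b / Fb
= 92.8227 / 184 + 88.8889 / 169
= 1.0304 (dimensionless)

1.0304 (dimensionless)


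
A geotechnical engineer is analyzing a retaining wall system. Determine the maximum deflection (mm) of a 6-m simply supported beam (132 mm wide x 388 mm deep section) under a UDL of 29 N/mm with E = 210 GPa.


I = 132 * 388^3 / 12 = 642521792.0 mm^4
L = 6000.0 mm, w = 29 N/mm, E = 210000.0 MPa
delta = 5 * w * L^4 / (384 * E * I)
= 5 * 29 * 6000.0^4 / (384 * 210000.0 * 642521792.0)
= 3.6269 mm

3.6269 mm


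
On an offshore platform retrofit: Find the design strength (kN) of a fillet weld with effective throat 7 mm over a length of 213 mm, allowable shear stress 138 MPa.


Strength = throat * length * allowable stress
= 7 * 213 * 138 N
= 205758 N
= 205.76 kN

205.76 kN


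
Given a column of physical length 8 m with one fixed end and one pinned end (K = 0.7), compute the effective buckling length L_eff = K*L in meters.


L_eff = K * L
= 0.7 * 8
= 5.6 m

5.6 m


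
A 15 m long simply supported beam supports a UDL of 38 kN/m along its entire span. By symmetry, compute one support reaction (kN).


Total load = w * L = 38 * 15 = 570 kN
By symmetry, each reaction R = total / 2 = 570 / 2 = 285.0 kN

285.0 kN


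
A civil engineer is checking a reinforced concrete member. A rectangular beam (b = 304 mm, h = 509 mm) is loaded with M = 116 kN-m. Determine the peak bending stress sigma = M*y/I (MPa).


I = b * h^3 / 12 = 304 * 509^3 / 12 = 3340763134.67 mm^4
y = h / 2 = 509 / 2 = 254.5 mm
M = 116 kN-m = 116000000.0 N-mm
sigma = M * y / I = 116000000.0 * 254.5 / 3340763134.67
= 8.84 MPa

8.84 MPa


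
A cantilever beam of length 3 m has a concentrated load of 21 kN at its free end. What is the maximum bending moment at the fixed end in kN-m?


For a cantilever with a point load at the free end:
M_max = P * L = 21 * 3 = 63 kN-m

63 kN-m


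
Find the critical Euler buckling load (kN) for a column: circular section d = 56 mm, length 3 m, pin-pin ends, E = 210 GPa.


I = pi * d^4 / 64 = 482749.69 mm^4
L = 3000.0 mm
P_cr = pi^2 * E * I / L^2
= 9.8696 * 210000.0 * 482749.69 / 3000.0^2
= 111172.8 N = 111.1728 kN

111.1728 kN


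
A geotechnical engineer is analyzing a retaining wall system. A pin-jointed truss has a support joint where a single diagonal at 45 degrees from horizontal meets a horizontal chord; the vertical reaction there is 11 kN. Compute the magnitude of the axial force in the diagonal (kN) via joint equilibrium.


At the joint, only the diagonal has a vertical component, so vertical equilibrium gives:
F * sin(45) = 11
F = 11 / sin(45)
= 11 / 0.707107
= 15.56 kN

15.56 kN


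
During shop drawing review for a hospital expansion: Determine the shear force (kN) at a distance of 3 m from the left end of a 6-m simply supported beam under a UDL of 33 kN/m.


R_A = w * L / 2 = 33 * 6 / 2 = 99.0 kN
V(x) = R_A - w * x = 99.0 - 33 * 3
= 0.0 kN

0.0 kN


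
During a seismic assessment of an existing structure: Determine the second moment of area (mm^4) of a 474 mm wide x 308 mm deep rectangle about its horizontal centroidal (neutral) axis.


I = b * h^3 / 12
= 474 * 308^3 / 12
= 474 * 29218112 / 12
= 1154115424.0 mm^4

1154115424.0 mm^4


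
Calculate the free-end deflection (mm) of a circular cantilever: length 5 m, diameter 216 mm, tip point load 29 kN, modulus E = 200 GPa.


I = pi * d^4 / 64 = pi * 216^4 / 64 = 106852553.05 mm^4
L = 5000.0 mm, P = 29000.0 N, E = 200000.0 MPa
delta = P * L^3 / (3 * E * I)
= 29000.0 * 5000.0^3 / (3 * 200000.0 * 106852553.05)
= 56.5421 mm

56.5421 mm


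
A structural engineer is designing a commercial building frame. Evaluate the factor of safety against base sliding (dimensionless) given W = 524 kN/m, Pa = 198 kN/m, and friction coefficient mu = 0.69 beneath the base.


Resisting force = mu * W = 0.69 * 524 = 361.56 kN/m
FOS = Resisting / Driving = 361.56 / 198
= 1.8261 (dimensionless)

1.8261 (dimensionless)


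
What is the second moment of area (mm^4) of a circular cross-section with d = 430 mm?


r = d / 2 = 430 / 2 = 215.0 mm
I = pi * r^4 / 4 = pi * 215.0^4 / 4
= 1678200016.51 mm^4

1678200016.51 mm^4


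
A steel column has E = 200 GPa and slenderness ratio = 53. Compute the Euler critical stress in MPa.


sigma_cr = pi^2 * E / lambda^2
= 9.8696 * 200000.0 / 53^2
= 9.8696 * 200000.0 / 2809
= 702.713 MPa

702.713 MPa


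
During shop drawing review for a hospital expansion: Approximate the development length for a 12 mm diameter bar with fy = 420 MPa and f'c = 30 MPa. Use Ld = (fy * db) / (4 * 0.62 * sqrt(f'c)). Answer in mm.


Ld = (fy * db) / (4 * 0.62 * sqrt(f'c))
= (420 * 12) / (4 * 0.62 * sqrt(30))
= 5040 / 13.5835
= 371.04 mm

371.04 mm


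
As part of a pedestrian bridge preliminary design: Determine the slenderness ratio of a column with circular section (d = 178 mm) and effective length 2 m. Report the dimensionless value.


Radius of gyration r = d / 4 = 178 / 4 = 44.5 mm
L_eff = 2000.0 mm
Slenderness ratio = L / r = 2000.0 / 44.5 = 44.94 (dimensionless)

44.94 (dimensionless)


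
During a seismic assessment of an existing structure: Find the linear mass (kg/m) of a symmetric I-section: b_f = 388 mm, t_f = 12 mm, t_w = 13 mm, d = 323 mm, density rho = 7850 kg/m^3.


A_flanges = 2 * 388 * 12 = 9312 mm^2
A_web = (323 - 2 * 12) * 13 = 3887 mm^2
A_total = 9312 + 3887 = 13199 mm^2 = 0.013199 m^2
Weight = rho * A = 7850 * 0.013199 = 103.6121 kg/m

103.6121 kg/m


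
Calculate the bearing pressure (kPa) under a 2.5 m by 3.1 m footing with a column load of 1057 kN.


A = 2.5 * 3.1 = 7.75 m^2
q = P / A = 1057 / 7.75
= 136.3871 kPa

136.3871 kPa


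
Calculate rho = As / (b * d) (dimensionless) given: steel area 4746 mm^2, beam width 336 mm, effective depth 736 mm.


rho = As / (b * d)
= 4746 / (336 * 736)
= 4746 / 247296
= 0.019192 (dimensionless)

0.019192 (dimensionless)


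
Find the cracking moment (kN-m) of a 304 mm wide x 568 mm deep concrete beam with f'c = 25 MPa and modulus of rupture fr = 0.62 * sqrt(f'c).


fr = 0.62 * sqrt(25) = 0.62 * 5.0 = 3.1 MPa
I = 304 * 568^3 / 12 = 4642344277.33 mm^4
y_t = 284.0 mm
M_cr = fr * I / y_t = 3.1 * 4642344277.33 / 284.0 N-mm
= 50.6735 kN-m

50.6735 kN-m


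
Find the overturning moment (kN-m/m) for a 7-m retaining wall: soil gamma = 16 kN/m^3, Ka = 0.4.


Pa = 0.5 * Ka * gamma * H^2
= 0.5 * 0.4 * 16 * 7^2
= 156.8 kN/m
Arm = H / 3 = 7 / 3 = 2.3333 m
Mo = Pa * arm = Pa * H / 3 = 156.8 * 7 / 3 = 365.8667 kN-m/m

365.8667 kN-m/m


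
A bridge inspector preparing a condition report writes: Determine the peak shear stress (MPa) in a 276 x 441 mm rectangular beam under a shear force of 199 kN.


A = b * h = 276 * 441 = 121716 mm^2
V = 199 kN = 199000.0 N
tau_max = 1.5 * V / A = 1.5 * 199000.0 / 121716
= 2.4524 MPa

2.4524 MPa


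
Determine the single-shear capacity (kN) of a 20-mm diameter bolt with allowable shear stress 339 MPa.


A = pi * d^2 / 4 = pi * 20^2 / 4 = 314.1593 mm^2
V = f_v * A / 1000 = 339 * 314.1593 / 1000
= 106.5 kN

106.5 kN


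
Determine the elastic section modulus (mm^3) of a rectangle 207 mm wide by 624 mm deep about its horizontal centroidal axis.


S = b * h^2 / 6
= 207 * 624^2 / 6
= 207 * 389376 / 6
= 13433472.0 mm^3

13433472.0 mm^3


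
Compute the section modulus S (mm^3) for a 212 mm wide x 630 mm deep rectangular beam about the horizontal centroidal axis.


S = b * h^2 / 6
= 212 * 630^2 / 6
= 212 * 396900 / 6
= 14023800.0 mm^3

14023800.0 mm^3


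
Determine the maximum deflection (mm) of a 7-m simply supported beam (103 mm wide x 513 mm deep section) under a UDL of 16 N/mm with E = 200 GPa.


I = 103 * 513^3 / 12 = 1158798899.25 mm^4
L = 7000.0 mm, w = 16 N/mm, E = 200000.0 MPa
delta = 5 * w * L^4 / (384 * E * I)
= 5 * 16 * 7000.0^4 / (384 * 200000.0 * 1158798899.25)
= 2.1583 mm

2.1583 mm


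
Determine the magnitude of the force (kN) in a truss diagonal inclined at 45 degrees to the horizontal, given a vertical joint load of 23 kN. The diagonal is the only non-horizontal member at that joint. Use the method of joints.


At the joint, only the diagonal has a vertical component, so vertical equilibrium gives:
F * sin(45) = 23
F = 23 / sin(45)
= 23 / 0.707107
= 32.53 kN

32.53 kN


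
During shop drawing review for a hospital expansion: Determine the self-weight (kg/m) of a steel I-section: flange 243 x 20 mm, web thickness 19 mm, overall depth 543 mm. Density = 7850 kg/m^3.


A_flanges = 2 * 243 * 20 = 9720 mm^2
A_web = (543 - 2 * 20) * 19 = 9557 mm^2
A_total = 9720 + 9557 = 19277 mm^2 = 0.019277 m^2
Weight = rho * A = 7850 * 0.019277 = 151.3245 kg/m

151.3245 kg/m


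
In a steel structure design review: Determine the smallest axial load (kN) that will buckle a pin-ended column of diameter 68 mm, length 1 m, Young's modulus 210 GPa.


I = pi * d^4 / 64 = 1049555.84 mm^4
L = 1000.0 mm
P_cr = pi^2 * E * I / L^2
= 9.8696 * 210000.0 * 1049555.84 / 1000.0^2
= 2175327.2 N = 2175.3272 kN

2175.3272 kN


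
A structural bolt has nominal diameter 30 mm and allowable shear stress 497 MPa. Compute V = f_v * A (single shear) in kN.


A = pi * d^2 / 4 = pi * 30^2 / 4 = 706.8583 mm^2
V = f_v * A / 1000 = 497 * 706.8583 / 1000
= 351.3086 kN

351.3086 kN


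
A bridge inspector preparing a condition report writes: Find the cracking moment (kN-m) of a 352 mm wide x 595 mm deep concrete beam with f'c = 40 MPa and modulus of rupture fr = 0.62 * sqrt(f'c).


fr = 0.62 * sqrt(40) = 0.62 * 6.3246 = 3.9212 MPa
I = 352 * 595^3 / 12 = 6178916333.33 mm^4
y_t = 297.5 mm
M_cr = fr * I / y_t = 3.9212 * 6178916333.33 / 297.5 N-mm
= 81.4417 kN-m

81.4417 kN-m


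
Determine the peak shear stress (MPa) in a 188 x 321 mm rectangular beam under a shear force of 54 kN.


A = b * h = 188 * 321 = 60348 mm^2
V = 54 kN = 54000.0 N
tau_max = 1.5 * V / A = 1.5 * 54000.0 / 60348
= 1.3422 MPa

1.3422 MPa


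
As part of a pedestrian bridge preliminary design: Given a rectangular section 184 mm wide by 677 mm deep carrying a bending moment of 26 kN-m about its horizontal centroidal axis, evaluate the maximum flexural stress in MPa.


I = b * h^3 / 12 = 184 * 677^3 / 12 = 4757760572.67 mm^4
y = h / 2 = 677 / 2 = 338.5 mm
M = 26 kN-m = 26000000.0 N-mm
sigma = M * y / I = 26000000.0 * 338.5 / 4757760572.67
= 1.85 MPa

1.85 MPa


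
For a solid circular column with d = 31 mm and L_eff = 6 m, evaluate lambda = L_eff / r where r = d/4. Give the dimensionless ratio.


Radius of gyration r = d / 4 = 31 / 4 = 7.75 mm
L_eff = 6000.0 mm
Slenderness ratio = L / r = 6000.0 / 7.75 = 774.19 (dimensionless)

774.19 (dimensionless)


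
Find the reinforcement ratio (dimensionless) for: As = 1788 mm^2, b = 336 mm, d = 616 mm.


rho = As / (b * d)
= 1788 / (336 * 616)
= 1788 / 206976
= 0.008639 (dimensionless)

0.008639 (dimensionless)


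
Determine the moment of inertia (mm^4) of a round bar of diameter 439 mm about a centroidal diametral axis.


r = d / 2 = 439 / 2 = 219.5 mm
I = pi * r^4 / 4 = pi * 219.5^4 / 4
= 1823173415.92 mm^4

1823173415.92 mm^4


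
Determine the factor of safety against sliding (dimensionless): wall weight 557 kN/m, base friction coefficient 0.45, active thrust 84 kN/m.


Resisting force = mu * W = 0.45 * 557 = 250.65 kN/m
FOS = Resisting / Driving = 250.65 / 84
= 2.9839 (dimensionless)

2.9839 (dimensionless)


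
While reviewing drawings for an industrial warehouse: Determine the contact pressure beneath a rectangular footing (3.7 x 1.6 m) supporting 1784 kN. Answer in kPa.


A = 3.7 * 1.6 = 5.92 m^2
q = P / A = 1784 / 5.92
= 301.3514 kPa

301.3514 kPa


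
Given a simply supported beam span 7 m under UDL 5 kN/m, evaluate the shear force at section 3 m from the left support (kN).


R_A = w * L / 2 = 5 * 7 / 2 = 17.5 kN
V(x) = R_A - w * x = 17.5 - 5 * 3
= 2.5 kN

2.5 kN


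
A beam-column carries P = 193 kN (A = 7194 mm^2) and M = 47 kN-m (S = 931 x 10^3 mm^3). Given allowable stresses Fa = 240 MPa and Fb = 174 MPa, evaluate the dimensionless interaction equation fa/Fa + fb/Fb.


f_a = P / A = 193000.0 / 7194 = 26.8279 MPa
f_b = M / S = 47000000.0 / 931000.0 = 50.4834 MPa
Ratio = f_a / Fa + f_b / Fb
= 26.8279 / 240 + 50.4834 / 174
= 0.4019 (dimensionless)

0.4019 (dimensionless)


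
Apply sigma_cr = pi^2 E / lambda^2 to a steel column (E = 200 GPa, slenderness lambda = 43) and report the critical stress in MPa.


sigma_cr = pi^2 * E / lambda^2
= 9.8696 * 200000.0 / 43^2
= 9.8696 * 200000.0 / 1849
= 1067.5613 MPa

1067.5613 MPa


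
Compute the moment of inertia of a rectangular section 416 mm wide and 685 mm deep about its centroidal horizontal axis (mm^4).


I = b * h^3 / 12
= 416 * 685^3 / 12
= 416 * 321419125 / 12
= 11142529666.67 mm^4

11142529666.67 mm^4


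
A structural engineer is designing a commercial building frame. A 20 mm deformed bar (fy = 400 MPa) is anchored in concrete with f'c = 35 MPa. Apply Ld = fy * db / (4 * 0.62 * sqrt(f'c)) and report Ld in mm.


Ld = (fy * db) / (4 * 0.62 * sqrt(f'c))
= (400 * 20) / (4 * 0.62 * sqrt(35))
= 8000 / 14.6719
= 545.26 mm

545.26 mm


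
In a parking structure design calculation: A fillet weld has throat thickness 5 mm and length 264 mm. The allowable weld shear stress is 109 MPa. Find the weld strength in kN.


Strength = throat * length * allowable stress
= 5 * 264 * 109 N
= 143880 N
= 143.88 kN

143.88 kN


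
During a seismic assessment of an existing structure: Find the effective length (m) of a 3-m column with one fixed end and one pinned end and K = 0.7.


L_eff = K * L
= 0.7 * 3
= 2.1 m

2.1 m


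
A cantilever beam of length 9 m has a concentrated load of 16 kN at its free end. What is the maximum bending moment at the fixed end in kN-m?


For a cantilever with a point load at the free end:
M_max = P * L = 16 * 9 = 144 kN-m

144 kN-m


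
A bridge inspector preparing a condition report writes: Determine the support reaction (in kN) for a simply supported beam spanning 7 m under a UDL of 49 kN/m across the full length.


Total load = w * L = 49 * 7 = 343 kN
By symmetry, each reaction R = total / 2 = 343 / 2 = 171.5 kN

171.5 kN


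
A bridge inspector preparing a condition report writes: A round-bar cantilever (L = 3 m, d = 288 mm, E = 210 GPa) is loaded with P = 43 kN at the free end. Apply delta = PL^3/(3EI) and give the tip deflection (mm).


I = pi * d^4 / 64 = pi * 288^4 / 64 = 337706834.33 mm^4
L = 3000.0 mm, P = 43000.0 N, E = 210000.0 MPa
delta = P * L^3 / (3 * E * I)
= 43000.0 * 3000.0^3 / (3 * 210000.0 * 337706834.33)
= 5.457 mm

5.457 mm


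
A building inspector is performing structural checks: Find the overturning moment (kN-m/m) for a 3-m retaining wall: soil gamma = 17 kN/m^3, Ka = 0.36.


Pa = 0.5 * Ka * gamma * H^2
= 0.5 * 0.36 * 17 * 3^2
= 27.54 kN/m
Arm = H / 3 = 3 / 3 = 1.0 m
Mo = Pa * arm = Pa * H / 3 = 27.54 * 3 / 3 = 27.54 kN-m/m

27.54 kN-m/m


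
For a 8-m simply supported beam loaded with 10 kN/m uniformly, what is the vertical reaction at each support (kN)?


Total load = w * L = 10 * 8 = 80 kN
By symmetry, each reaction R = total / 2 = 80 / 2 = 40.0 kN

40.0 kN


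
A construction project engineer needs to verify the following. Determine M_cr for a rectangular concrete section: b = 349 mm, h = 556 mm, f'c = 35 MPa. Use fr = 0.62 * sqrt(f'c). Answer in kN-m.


fr = 0.62 * sqrt(35) = 0.62 * 5.9161 = 3.668 MPa
I = 349 * 556^3 / 12 = 4998832165.33 mm^4
y_t = 278.0 mm
M_cr = fr * I / y_t = 3.668 * 4998832165.33 / 278.0 N-mm
= 65.9553 kN-m

65.9553 kN-m


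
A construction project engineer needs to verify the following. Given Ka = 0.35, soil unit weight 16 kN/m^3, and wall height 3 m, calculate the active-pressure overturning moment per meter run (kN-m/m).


Pa = 0.5 * Ka * gamma * H^2
= 0.5 * 0.35 * 16 * 3^2
= 25.2 kN/m
Arm = H / 3 = 3 / 3 = 1.0 m
Mo = Pa * arm = Pa * H / 3 = 25.2 * 3 / 3 = 25.2 kN-m/m

25.2 kN-m/m


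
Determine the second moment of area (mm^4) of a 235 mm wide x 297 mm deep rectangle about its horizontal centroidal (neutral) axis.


I = b * h^3 / 12
= 235 * 297^3 / 12
= 235 * 26198073 / 12
= 513045596.25 mm^4

513045596.25 mm^4


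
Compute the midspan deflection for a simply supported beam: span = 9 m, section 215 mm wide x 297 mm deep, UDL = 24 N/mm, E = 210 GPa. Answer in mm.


I = 215 * 297^3 / 12 = 469382141.25 mm^4
L = 9000.0 mm, w = 24 N/mm, E = 210000.0 MPa
delta = 5 * w * L^4 / (384 * E * I)
= 5 * 24 * 9000.0^4 / (384 * 210000.0 * 469382141.25)
= 20.8005 mm

20.8005 mm


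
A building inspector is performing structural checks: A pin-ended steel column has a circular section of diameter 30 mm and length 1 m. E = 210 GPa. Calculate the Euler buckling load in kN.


I = pi * d^4 / 64 = 39760.78 mm^4
L = 1000.0 mm
P_cr = pi^2 * E * I / L^2
= 9.8696 * 210000.0 * 39760.78 / 1000.0^2
= 82408.87 N = 82.4089 kN

82.4089 kN


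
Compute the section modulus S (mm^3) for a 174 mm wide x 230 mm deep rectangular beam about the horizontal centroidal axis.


S = b * h^2 / 6
= 174 * 230^2 / 6
= 174 * 52900 / 6
= 1534100.0 mm^3

1534100.0 mm^3


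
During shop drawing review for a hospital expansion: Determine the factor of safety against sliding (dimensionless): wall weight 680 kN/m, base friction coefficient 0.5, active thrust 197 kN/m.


Resisting force = mu * W = 0.5 * 680 = 340.0 kN/m
FOS = Resisting / Driving = 340.0 / 197
= 1.7259 (dimensionless)

1.7259 (dimensionless)


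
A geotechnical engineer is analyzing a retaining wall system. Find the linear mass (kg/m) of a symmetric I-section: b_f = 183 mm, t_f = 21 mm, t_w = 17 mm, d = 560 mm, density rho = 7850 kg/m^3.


A_flanges = 2 * 183 * 21 = 7686 mm^2
A_web = (560 - 2 * 21) * 17 = 8806 mm^2
A_total = 7686 + 8806 = 16492 mm^2 = 0.016492 m^2
Weight = rho * A = 7850 * 0.016492 = 129.4622 kg/m

129.4622 kg/m


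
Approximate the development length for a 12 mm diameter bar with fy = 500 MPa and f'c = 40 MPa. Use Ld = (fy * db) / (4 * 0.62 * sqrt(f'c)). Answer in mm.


Ld = (fy * db) / (4 * 0.62 * sqrt(f'c))
= (500 * 12) / (4 * 0.62 * sqrt(40))
= 6000 / 15.6849
= 382.53 mm

382.53 mm


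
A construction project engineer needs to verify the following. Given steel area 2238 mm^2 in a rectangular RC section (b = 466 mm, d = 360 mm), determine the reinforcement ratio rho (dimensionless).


rho = As / (b * d)
= 2238 / (466 * 360)
= 2238 / 167760
= 0.01334 (dimensionless)

0.01334 (dimensionless)


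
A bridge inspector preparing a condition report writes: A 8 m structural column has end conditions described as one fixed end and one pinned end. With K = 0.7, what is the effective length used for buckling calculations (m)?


L_eff = K * L
= 0.7 * 8
= 5.6 m

5.6 m


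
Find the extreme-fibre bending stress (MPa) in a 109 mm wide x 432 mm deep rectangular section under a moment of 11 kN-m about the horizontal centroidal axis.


I = b * h^3 / 12 = 109 * 432^3 / 12 = 732312576.0 mm^4
y = h / 2 = 432 / 2 = 216.0 mm
M = 11 kN-m = 11000000.0 N-mm
sigma = M * y / I = 11000000.0 * 216.0 / 732312576.0
= 3.24 MPa

3.24 MPa


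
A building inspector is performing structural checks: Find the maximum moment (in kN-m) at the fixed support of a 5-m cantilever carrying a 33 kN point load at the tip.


For a cantilever with a point load at the free end:
M_max = P * L = 33 * 5 = 165 kN-m

165 kN-m


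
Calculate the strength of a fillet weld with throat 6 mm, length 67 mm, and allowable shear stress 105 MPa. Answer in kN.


Strength = throat * length * allowable stress
= 6 * 67 * 105 N
= 42210 N
= 42.21 kN

42.21 kN


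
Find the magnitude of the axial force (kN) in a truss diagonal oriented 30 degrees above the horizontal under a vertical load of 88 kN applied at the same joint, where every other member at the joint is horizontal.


At the joint, only the diagonal has a vertical component, so vertical equilibrium gives:
F * sin(30) = 88
F = 88 / sin(30)
= 88 / 0.5
= 176.0 kN

176.0 kN


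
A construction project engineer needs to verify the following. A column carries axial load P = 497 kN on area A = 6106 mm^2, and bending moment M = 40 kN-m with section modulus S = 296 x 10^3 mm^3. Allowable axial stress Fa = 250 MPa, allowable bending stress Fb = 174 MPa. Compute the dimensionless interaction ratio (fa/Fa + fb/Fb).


f_a = P / A = 497000.0 / 6106 = 81.3953 MPa
f_b = M / S = 40000000.0 / 296000.0 = 135.1351 MPa
Ratio = f_a / Fa + f_b / Fb
= 81.3953 / 250 + 135.1351 / 174
= 1.1022 (dimensionless)

1.1022 (dimensionless)


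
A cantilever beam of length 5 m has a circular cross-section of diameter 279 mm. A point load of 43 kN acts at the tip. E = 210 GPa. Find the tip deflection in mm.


I = pi * d^4 / 64 = pi * 279^4 / 64 = 297431329.11 mm^4
L = 5000.0 mm, P = 43000.0 N, E = 210000.0 MPa
delta = P * L^3 / (3 * E * I)
= 43000.0 * 5000.0^3 / (3 * 210000.0 * 297431329.11)
= 28.6848 mm

28.6848 mm


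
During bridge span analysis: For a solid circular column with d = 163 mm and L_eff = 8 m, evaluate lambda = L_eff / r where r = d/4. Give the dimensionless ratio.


Radius of gyration r = d / 4 = 163 / 4 = 40.75 mm
L_eff = 8000.0 mm
Slenderness ratio = L / r = 8000.0 / 40.75 = 196.32 (dimensionless)

196.32 (dimensionless)


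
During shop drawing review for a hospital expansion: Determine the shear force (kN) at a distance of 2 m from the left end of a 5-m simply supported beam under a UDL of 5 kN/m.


R_A = w * L / 2 = 5 * 5 / 2 = 12.5 kN
V(x) = R_A - w * x = 12.5 - 5 * 2
= 2.5 kN

2.5 kN


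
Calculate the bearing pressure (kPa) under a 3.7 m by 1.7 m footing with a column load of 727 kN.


A = 3.7 * 1.7 = 6.29 m^2
q = P / A = 727 / 6.29
= 115.5803 kPa

115.5803 kPa


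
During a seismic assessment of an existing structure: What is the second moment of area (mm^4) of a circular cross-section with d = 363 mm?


r = d / 2 = 363 / 2 = 181.5 mm
I = pi * r^4 / 4 = pi * 181.5^4 / 4
= 852307674.19 mm^4

852307674.19 mm^4


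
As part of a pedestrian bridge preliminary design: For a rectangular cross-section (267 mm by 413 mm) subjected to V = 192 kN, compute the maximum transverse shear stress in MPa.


A = b * h = 267 * 413 = 110271 mm^2
V = 192 kN = 192000.0 N
tau_max = 1.5 * V / A = 1.5 * 192000.0 / 110271
= 2.6117 MPa

2.6117 MPa


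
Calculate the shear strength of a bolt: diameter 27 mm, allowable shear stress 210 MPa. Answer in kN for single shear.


A = pi * d^2 / 4 = pi * 27^2 / 4 = 572.5553 mm^2
V = f_v * A / 1000 = 210 * 572.5553 / 1000
= 120.2366 kN

120.2366 kN


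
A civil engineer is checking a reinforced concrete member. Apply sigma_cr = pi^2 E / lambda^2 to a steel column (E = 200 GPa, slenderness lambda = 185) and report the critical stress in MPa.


sigma_cr = pi^2 * E / lambda^2
= 9.8696 * 200000.0 / 185^2
= 9.8696 * 200000.0 / 34225
= 57.6748 MPa

57.6748 MPa


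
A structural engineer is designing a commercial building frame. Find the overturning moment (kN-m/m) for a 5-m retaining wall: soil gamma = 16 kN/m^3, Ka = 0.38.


Pa = 0.5 * Ka * gamma * H^2
= 0.5 * 0.38 * 16 * 5^2
= 76.0 kN/m
Arm = H / 3 = 5 / 3 = 1.6667 m
Mo = Pa * arm = Pa * H / 3 = 76.0 * 5 / 3 = 126.6667 kN-m/m

126.6667 kN-m/m


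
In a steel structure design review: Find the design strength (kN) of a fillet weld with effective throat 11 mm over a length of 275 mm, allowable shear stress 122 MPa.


Strength = throat * length * allowable stress
= 11 * 275 * 122 N
= 369050 N
= 369.05 kN

369.05 kN


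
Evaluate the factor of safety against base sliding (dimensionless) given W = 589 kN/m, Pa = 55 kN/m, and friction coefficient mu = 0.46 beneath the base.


Resisting force = mu * W = 0.46 * 589 = 270.94 kN/m
FOS = Resisting / Driving = 270.94 / 55
= 4.9262 (dimensionless)

4.9262 (dimensionless)


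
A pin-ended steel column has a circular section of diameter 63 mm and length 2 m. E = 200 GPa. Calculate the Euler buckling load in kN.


I = pi * d^4 / 64 = 773271.66 mm^4
L = 2000.0 mm
P_cr = pi^2 * E * I / L^2
= 9.8696 * 200000.0 * 773271.66 / 2000.0^2
= 381594.27 N = 381.5943 kN

381.5943 kN


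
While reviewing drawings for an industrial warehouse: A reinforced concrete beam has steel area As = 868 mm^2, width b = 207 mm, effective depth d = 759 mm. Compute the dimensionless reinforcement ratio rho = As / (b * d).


rho = As / (b * d)
= 868 / (207 * 759)
= 868 / 157113
= 0.005525 (dimensionless)

0.005525 (dimensionless)


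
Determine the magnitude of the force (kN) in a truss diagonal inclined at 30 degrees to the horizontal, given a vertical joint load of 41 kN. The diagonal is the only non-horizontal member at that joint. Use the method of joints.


At the joint, only the diagonal has a vertical component, so vertical equilibrium gives:
F * sin(30) = 41
F = 41 / sin(30)
= 41 / 0.5
= 82.0 kN

82.0 kN


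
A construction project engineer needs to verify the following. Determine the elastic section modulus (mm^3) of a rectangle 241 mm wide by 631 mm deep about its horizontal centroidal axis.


S = b * h^2 / 6
= 241 * 631^2 / 6
= 241 * 398161 / 6
= 15992800.17 mm^3

15992800.17 mm^3


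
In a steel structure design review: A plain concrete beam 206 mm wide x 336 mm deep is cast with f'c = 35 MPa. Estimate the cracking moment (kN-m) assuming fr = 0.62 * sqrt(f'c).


fr = 0.62 * sqrt(35) = 0.62 * 5.9161 = 3.668 MPa
I = 206 * 336^3 / 12 = 651184128.0 mm^4
y_t = 168.0 mm
M_cr = fr * I / y_t = 3.668 * 651184128.0 / 168.0 N-mm
= 14.2174 kN-m

14.2174 kN-m


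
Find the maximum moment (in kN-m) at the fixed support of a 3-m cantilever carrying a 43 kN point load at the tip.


For a cantilever with a point load at the free end:
M_max = P * L = 43 * 3 = 129 kN-m

129 kN-m


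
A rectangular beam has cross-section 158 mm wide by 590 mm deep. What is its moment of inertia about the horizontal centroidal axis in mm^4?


I = b * h^3 / 12
= 158 * 590^3 / 12
= 158 * 205379000 / 12
= 2704156833.33 mm^4

2704156833.33 mm^4


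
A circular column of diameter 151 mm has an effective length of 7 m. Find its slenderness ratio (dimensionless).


Radius of gyration r = d / 4 = 151 / 4 = 37.75 mm
L_eff = 7000.0 mm
Slenderness ratio = L / r = 7000.0 / 37.75 = 185.43 (dimensionless)

185.43 (dimensionless)


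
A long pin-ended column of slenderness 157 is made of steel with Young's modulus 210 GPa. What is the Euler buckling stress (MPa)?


sigma_cr = pi^2 * E / lambda^2
= 9.8696 * 210000.0 / 157^2
= 9.8696 * 210000.0 / 24649
= 84.0852 MPa

84.0852 MPa


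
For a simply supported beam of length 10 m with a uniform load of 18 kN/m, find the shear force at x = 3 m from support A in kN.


R_A = w * L / 2 = 18 * 10 / 2 = 90.0 kN
V(x) = R_A - w * x = 90.0 - 18 * 3
= 36.0 kN

36.0 kN


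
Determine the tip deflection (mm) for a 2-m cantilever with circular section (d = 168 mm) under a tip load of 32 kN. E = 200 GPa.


I = pi * d^4 / 64 = pi * 168^4 / 64 = 39102725.18 mm^4
L = 2000.0 mm, P = 32000.0 N, E = 200000.0 MPa
delta = P * L^3 / (3 * E * I)
= 32000.0 * 2000.0^3 / (3 * 200000.0 * 39102725.18)
= 10.9114 mm

10.9114 mm


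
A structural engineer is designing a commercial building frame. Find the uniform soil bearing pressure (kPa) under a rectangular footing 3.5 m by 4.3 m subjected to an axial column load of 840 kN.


A = 3.5 * 4.3 = 15.05 m^2
q = P / A = 840 / 15.05
= 55.814 kPa

55.814 kPa


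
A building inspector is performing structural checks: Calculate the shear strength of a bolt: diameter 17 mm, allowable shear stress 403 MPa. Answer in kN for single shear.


A = pi * d^2 / 4 = pi * 17^2 / 4 = 226.9801 mm^2
V = f_v * A / 1000 = 403 * 226.9801 / 1000
= 91.473 kN

91.473 kN


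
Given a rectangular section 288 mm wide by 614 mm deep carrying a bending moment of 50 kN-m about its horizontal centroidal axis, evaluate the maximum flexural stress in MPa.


I = b * h^3 / 12 = 288 * 614^3 / 12 = 5555413056.0 mm^4
y = h / 2 = 614 / 2 = 307.0 mm
M = 50 kN-m = 50000000.0 N-mm
sigma = M * y / I = 50000000.0 * 307.0 / 5555413056.0
= 2.76 MPa

2.76 MPa


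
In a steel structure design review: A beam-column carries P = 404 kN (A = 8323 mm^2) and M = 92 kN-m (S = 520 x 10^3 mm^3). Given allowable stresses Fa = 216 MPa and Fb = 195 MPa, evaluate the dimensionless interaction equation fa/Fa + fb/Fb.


f_a = P / A = 404000.0 / 8323 = 48.5402 MPa
f_b = M / S = 92000000.0 / 520000.0 = 176.9231 MPa
Ratio = f_a / Fa + f_b / Fb
= 48.5402 / 216 + 176.9231 / 195
= 1.132 (dimensionless)

1.132 (dimensionless)


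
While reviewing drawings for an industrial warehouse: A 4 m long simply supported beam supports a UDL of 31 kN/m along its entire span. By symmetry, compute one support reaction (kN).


Total load = w * L = 31 * 4 = 124 kN
By symmetry, each reaction R = total / 2 = 124 / 2 = 62.0 kN

62.0 kN


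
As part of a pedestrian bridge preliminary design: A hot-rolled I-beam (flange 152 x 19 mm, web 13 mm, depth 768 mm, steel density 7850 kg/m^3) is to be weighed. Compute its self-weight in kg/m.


A_flanges = 2 * 152 * 19 = 5776 mm^2
A_web = (768 - 2 * 19) * 13 = 9490 mm^2
A_total = 5776 + 9490 = 15266 mm^2 = 0.015266 m^2
Weight = rho * A = 7850 * 0.015266 = 119.8381 kg/m

119.8381 kg/m


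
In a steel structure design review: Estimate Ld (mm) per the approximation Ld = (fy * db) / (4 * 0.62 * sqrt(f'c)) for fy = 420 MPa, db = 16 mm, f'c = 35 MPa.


Ld = (fy * db) / (4 * 0.62 * sqrt(f'c))
= (420 * 16) / (4 * 0.62 * sqrt(35))
= 6720 / 14.6719
= 458.02 mm

458.02 mm


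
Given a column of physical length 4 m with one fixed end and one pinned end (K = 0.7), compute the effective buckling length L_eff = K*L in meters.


L_eff = K * L
= 0.7 * 4
= 2.8 m

2.8 m


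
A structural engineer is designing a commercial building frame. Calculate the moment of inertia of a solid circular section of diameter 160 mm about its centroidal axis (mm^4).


r = d / 2 = 160 / 2 = 80.0 mm
I = pi * r^4 / 4 = pi * 80.0^4 / 4
= 32169908.77 mm^4

32169908.77 mm^4
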